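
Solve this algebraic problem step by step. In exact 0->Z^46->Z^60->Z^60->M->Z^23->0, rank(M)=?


Alt sum=0:
(-1)^0*46 + (-1)^1*60 + (-1)^2*60 + (-1)^3*? + (-1)^4*23=0
rank(M)=69


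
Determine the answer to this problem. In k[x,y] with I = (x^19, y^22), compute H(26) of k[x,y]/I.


k[x,y], I = (x^19, y^22), d = 26
Need i < 19 and d-i < 22.
Range: 5 <= i <= 18.
H(26) = 14


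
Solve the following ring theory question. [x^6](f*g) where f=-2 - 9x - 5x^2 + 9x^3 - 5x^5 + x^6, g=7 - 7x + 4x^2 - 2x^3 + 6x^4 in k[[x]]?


[x^6] = sum a_i*b_j, i+j=6
  -5*6=-30
  9*-2=-18
  -5*-7=35
  1*7=7
Sum=-6


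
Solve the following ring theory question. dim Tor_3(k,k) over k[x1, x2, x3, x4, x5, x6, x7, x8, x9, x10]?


Koszul: C(n,i)=C(10,3)=120


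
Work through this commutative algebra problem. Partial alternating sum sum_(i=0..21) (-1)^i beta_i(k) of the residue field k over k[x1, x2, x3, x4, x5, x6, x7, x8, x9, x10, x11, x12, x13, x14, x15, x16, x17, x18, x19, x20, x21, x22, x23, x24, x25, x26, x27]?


Koszul resolution: beta_i(k)=C(n,i), n=27
sum_(i=0..p) (-1)^i C(n,i) = (-1)^p C(n-1,p)
(-1)^21*C(26,21) = (-1)^21*65780 = -65780


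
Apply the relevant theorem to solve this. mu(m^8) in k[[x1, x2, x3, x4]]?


C(n+d-1,d)=C(11,8)=165


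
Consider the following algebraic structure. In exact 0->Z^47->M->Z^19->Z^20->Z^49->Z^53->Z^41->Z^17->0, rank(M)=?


Alt sum=0:
(-1)^0*47 + (-1)^1*? + (-1)^2*19 + (-1)^3*20 + (-1)^4*49 + (-1)^5*53 + (-1)^6*41 + (-1)^7*17=0
rank(M)=66


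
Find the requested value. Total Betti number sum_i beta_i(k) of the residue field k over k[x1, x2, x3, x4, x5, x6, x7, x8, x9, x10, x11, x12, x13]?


Koszul resolution: beta_i(k)=C(n,i), n=13
sum_i C(13,i) = 2^13 = 8192


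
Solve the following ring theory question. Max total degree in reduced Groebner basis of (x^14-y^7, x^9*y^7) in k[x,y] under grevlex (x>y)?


LT(f1)=x^14, LT(f2)=x^9y^7, lcm=x^14y^7
S(f1,f2) = y^7*f1 - x^5*f2 = -y^14
Reduced GB = {f1, f2, y^14}; degrees 14, 16, 14
Max = 16


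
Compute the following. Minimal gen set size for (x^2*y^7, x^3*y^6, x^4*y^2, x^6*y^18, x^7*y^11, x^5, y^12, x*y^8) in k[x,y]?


Remove redundant (divisible by others).
x^6*y^18 redundant.
x^7*y^11 redundant.
Min: x^5, x^4*y^2, x^3*y^6, x^2*y^7, x*y^8, y^12
Count=6


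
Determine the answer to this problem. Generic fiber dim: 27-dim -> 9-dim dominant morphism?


dim(fiber)=dim(X)-dim(Y)=27-9=18


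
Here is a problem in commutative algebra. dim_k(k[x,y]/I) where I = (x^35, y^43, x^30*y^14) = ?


k[x,y]/I, I = (x^35, y^43, x^30*y^14)
Rect: 35x43=1505. Corner: (35-30)x(43-14)=145.
dim = 1505-145 = 1360


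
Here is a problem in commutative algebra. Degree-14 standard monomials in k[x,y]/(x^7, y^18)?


k[x,y], I = (x^7, y^18), d = 14
Need i < 7 and d-i < 18.
Range: 0 <= i <= 6.
H(14) = 7


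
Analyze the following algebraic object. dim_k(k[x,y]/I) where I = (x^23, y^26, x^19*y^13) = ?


k[x,y]/I, I = (x^23, y^26, x^19*y^13)
Rect: 23x26=598. Corner: (23-19)x(26-13)=52.
dim = 598-52 = 546


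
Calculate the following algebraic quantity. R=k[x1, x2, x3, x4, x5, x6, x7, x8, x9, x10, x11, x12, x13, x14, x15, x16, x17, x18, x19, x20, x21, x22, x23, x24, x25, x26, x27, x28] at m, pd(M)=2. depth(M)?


pd+depth=depth(R)=28
depth=28-2=26


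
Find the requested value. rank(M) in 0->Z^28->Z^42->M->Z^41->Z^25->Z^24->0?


Alt sum=0:
(-1)^0*28 + (-1)^1*42 + (-1)^2*? + (-1)^3*41 + (-1)^4*25 + (-1)^5*24=0
rank(M)=54


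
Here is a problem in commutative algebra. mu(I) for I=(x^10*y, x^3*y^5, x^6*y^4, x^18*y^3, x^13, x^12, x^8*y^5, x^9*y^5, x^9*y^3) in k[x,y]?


Remove redundant (divisible by others).
x^8*y^5 redundant.
x^18*y^3 redundant.
x^13 redundant.
x^9*y^5 redundant.
Min: x^12, x^10*y, x^9*y^3, x^6*y^4, x^3*y^5
Count=5


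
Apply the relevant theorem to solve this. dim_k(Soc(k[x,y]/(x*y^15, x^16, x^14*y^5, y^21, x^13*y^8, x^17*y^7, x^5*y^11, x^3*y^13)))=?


Socle = ann(m) = span of standard monomials u with x*u, y*u in I (staircase corners).
Redundant generators: x^17*y^7
Minimal generators: x^16, x^14*y^5, x^13*y^8, x^5*y^11, x^3*y^13, x*y^15, y^21
Corners: y^20, x^2y^14, x^4y^12, x^12y^10, x^13y^7, x^15y^4
Socle dim=6


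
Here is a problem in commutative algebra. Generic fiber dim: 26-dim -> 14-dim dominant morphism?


dim(fiber)=dim(X)-dim(Y)=26-14=12


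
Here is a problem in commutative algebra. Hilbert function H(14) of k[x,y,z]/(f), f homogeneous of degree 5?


C(16,2)-C(11,2)=120-55=65


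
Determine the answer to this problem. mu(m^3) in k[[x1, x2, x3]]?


C(n+d-1,d)=C(5,3)=10


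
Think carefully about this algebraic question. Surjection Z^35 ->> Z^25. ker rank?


rank(ker) = 35-25 = 10


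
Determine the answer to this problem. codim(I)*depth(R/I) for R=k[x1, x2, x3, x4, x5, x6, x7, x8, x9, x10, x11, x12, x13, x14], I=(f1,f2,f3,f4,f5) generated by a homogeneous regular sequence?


codim=5, depth=dim(R/I)=14-5=9
Product=5*9=45


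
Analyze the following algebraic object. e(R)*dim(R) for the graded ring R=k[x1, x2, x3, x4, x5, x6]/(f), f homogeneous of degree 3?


e(R)=deg(f)=3, dim(R)=6-1=5
e*dim=3*5=15


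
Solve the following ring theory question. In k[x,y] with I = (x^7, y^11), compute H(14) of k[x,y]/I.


k[x,y], I = (x^7, y^11), d = 14
Need i < 7 and d-i < 11.
Range: 4 <= i <= 6.
H(14) = 3


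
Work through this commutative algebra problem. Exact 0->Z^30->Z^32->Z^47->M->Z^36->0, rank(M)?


Alt sum=0:
(-1)^0*30 + (-1)^1*32 + (-1)^2*47 + (-1)^3*? + (-1)^4*36=0
rank(M)=81


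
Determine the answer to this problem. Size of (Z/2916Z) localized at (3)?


3-primary part: 2916=3^6*4
Size=3^6=729


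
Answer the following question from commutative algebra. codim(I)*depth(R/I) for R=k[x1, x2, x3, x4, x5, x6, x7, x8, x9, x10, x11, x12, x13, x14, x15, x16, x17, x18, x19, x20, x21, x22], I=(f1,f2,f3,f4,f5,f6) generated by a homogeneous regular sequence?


codim=6, depth=dim(R/I)=22-6=16
Product=6*16=96


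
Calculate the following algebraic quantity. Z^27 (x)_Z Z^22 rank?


rank(M(x)N) = rank(M)*rank(N)
27*22 = 594


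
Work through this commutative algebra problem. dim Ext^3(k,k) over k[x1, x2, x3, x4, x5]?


C(n,i)=C(5,3)=10


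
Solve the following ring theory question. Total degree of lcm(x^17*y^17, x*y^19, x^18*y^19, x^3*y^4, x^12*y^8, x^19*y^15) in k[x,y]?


lcm = componentwise max:
x: max(17,1,18,3,12,19)=19
y: max(17,19,19,4,8,15)=19
Total=19+19=38


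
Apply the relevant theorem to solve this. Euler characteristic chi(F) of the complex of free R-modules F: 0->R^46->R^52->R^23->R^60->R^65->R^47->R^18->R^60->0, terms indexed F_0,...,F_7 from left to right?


chi = sum (-1)^i * rank:
(-1)^0*46=46
(-1)^1*52=-52
(-1)^2*23=23
(-1)^3*60=-60
(-1)^4*65=65
(-1)^5*47=-47
(-1)^6*18=18
(-1)^7*60=-60
chi=-67


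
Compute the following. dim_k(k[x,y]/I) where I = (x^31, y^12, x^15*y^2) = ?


k[x,y]/I, I = (x^31, y^12, x^15*y^2)
Rect: 31x12=372. Corner: (31-15)x(12-2)=160.
dim = 372-160 = 212


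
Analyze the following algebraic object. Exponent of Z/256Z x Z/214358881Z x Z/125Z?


Exponent = lcm of the cyclic orders; pairwise coprime => product.
2^8*11^8*5^3=256*214358881*125=6859484192000


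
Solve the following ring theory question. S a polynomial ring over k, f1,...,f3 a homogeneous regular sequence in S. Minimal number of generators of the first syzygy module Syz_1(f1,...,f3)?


Regular sequence => Koszul complex is the minimal free resolution.
Syz_1 minimally generated by Koszul relations f_i*e_j - f_j*e_i (i<j): mu(Syz_1) = beta_2 = C(m,2) = m(m-1)/2
m=3
3*2/2 = 3


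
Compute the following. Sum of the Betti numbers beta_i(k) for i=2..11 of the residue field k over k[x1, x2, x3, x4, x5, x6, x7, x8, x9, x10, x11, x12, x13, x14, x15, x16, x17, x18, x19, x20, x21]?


Koszul resolution: beta_i(k)=C(n,i), n=21
C(21,2)=210, C(21,3)=1330, C(21,4)=5985, C(21,5)=20349, C(21,6)=54264, C(21,7)=116280, C(21,8)=203490, C(21,9)=293930, C(21,10)=352716, C(21,11)=352716
Sum=1401270


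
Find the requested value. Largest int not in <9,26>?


gcd(9,26)=1 => F=ab-a-b=9*26-9-26=234-35=199


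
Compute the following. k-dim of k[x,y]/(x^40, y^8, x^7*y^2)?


k[x,y]/I, I = (x^40, y^8, x^7*y^2)
Rect: 40x8=320. Corner: (40-7)x(8-2)=198.
dim = 320-198 = 122


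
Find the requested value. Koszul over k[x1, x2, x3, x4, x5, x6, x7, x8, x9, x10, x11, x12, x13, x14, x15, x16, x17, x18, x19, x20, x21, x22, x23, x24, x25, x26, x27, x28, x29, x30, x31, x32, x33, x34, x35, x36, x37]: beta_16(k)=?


C(n,i)=C(37,16)=12875774670


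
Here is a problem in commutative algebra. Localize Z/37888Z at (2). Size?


2-primary part: 37888=2^10*37
Size=2^10=1024


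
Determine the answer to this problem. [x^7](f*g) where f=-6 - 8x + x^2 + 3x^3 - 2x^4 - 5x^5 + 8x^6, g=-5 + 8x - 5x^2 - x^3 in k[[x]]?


[x^7] = sum a_i*b_j, i+j=7
  -2*-1=2
  -5*-5=25
  8*8=64
Sum=91


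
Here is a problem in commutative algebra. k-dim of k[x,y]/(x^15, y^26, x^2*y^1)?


k[x,y]/I, I = (x^15, y^26, x^2*y^1)
Rect: 15x26=390. Corner: (15-2)x(26-1)=325.
dim = 390-325 = 65


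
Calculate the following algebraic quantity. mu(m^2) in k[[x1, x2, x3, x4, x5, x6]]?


C(n+d-1,d)=C(7,2)=21


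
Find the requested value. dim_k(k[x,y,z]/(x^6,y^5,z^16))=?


Basis: x^iy^jz^k, i<6,j<5,k<16
6*5*16=480


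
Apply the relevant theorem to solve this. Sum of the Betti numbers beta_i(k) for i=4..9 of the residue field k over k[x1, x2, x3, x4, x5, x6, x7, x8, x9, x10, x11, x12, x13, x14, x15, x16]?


Koszul resolution: beta_i(k)=C(n,i), n=16
C(16,4)=1820, C(16,5)=4368, C(16,6)=8008, C(16,7)=11440, C(16,8)=12870, C(16,9)=11440
Sum=49946


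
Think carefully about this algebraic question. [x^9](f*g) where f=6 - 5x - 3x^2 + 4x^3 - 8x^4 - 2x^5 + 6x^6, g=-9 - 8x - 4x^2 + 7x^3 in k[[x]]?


[x^9] = sum a_i*b_j, i+j=9
  6*7=42
Sum=42


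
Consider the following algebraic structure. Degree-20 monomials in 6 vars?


C(d+n-1,n-1)=C(25,5)=53130


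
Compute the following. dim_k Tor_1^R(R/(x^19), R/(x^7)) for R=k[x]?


Tor_1(R/I,R/J)=(I cap J)/IJ=(x^19)/(x^26)
dim=26-19=min(19,7)=7


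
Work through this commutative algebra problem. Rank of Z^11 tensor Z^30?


rank(M(x)N) = rank(M)*rank(N)
11*30 = 330


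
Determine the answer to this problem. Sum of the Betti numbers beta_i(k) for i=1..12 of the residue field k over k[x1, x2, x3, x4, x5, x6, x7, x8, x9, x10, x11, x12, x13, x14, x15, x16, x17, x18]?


Koszul resolution: beta_i(k)=C(n,i), n=18
C(18,1)=18, C(18,2)=153, C(18,3)=816, C(18,4)=3060, C(18,5)=8568, C(18,6)=18564, C(18,7)=31824, C(18,8)=43758, C(18,9)=48620, C(18,10)=43758, C(18,11)=31824, C(18,12)=18564
Sum=249527


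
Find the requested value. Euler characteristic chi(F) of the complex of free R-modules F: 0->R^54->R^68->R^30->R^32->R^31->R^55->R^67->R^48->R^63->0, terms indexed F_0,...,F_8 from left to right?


chi = sum (-1)^i * rank:
(-1)^0*54=54
(-1)^1*68=-68
(-1)^2*30=30
(-1)^3*32=-32
(-1)^4*31=31
(-1)^5*55=-55
(-1)^6*67=67
(-1)^7*48=-48
(-1)^8*63=63
chi=42


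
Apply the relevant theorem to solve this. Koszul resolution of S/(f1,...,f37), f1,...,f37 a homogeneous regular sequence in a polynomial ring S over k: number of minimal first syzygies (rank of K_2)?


Regular sequence => Koszul complex is the minimal free resolution.
Syz_1 minimally generated by Koszul relations f_i*e_j - f_j*e_i (i<j): mu(Syz_1) = beta_2 = C(m,2) = m(m-1)/2
m=37
37*36/2 = 666


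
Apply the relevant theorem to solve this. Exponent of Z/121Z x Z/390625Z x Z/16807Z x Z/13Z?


Exponent = lcm of the cyclic orders; pairwise coprime => product.
11^2*5^8*7^5*13^1=121*390625*16807*13=10327113671875


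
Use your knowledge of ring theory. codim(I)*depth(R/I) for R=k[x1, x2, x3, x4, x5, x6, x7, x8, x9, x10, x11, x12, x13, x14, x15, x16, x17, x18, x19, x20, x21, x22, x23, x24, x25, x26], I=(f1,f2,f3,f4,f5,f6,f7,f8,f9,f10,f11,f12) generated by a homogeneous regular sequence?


codim=12, depth=dim(R/I)=26-12=14
Product=12*14=168


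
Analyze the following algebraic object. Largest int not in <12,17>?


gcd(12,17)=1 => F=ab-a-b=12*17-12-17=204-29=175


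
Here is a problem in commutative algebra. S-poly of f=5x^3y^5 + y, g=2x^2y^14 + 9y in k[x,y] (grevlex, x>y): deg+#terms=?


LT(f)=5x^3y^5, LT(g)=2x^2y^14
lcm(LM)=x^3y^14
S(f,g) (scaled by 10 to clear denominators) = 2y^9*f - 5x*g = 2y^10 - 45xy
2 terms, deg 10.
10+2=12


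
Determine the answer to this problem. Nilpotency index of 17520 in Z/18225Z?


17520^k mod 18225:
k=1: 17520
k=2: 4950
k=3: 9450
k=4: 8100
k=5: 12150
k=6: 0
First zero at k = 6


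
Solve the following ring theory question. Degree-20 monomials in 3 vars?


C(d+n-1,n-1)=C(22,2)=231


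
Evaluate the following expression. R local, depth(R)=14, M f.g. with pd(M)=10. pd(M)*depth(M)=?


pd+depth=14
depth=14-10=4
pd*depth=10*4=40


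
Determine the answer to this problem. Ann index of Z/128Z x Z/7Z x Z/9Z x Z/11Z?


Exponent = lcm of the cyclic orders; pairwise coprime => product.
2^7*7^1*3^2*11^1=128*7*9*11=88704


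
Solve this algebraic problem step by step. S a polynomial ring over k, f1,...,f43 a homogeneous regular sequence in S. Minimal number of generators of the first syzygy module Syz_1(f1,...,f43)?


Regular sequence => Koszul complex is the minimal free resolution.
Syz_1 minimally generated by Koszul relations f_i*e_j - f_j*e_i (i<j): mu(Syz_1) = beta_2 = C(m,2) = m(m-1)/2
m=43
43*42/2 = 903


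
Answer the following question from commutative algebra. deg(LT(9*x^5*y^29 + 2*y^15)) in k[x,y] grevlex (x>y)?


LT: 9*x^5*y^29
deg_x=5, deg_y=29
Total=5+29=34


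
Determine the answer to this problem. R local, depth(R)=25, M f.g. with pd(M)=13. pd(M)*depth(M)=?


pd+depth=25
depth=25-13=12
pd*depth=13*12=156


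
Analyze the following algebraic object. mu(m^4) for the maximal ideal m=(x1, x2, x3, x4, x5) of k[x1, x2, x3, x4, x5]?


Graded Nakayama: mu(m^d) = dim_k (m^d/m^(d+1)) = #degree-4 monomials in 5 vars
C(n+d-1,d)=C(8,4)=70


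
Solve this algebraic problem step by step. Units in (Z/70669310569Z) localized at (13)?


Local ring = Z/4826809Z.
phi(4826809) = 13^5*(13-1) = 4455516


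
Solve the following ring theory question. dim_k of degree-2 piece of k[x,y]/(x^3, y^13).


k[x,y], I = (x^3, y^13), d = 2
Need i < 3 and d-i < 13.
Range: 0 <= i <= 2.
H(2) = 3


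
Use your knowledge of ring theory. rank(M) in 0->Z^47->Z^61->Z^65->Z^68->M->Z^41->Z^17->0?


Alt sum=0:
(-1)^0*47 + (-1)^1*61 + (-1)^2*65 + (-1)^3*68 + (-1)^4*? + (-1)^5*41 + (-1)^6*17=0
rank(M)=41


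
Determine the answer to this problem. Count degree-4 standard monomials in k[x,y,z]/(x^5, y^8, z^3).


Need i<5, j<8, k<3 with i+j+k=4.
For each i, j ranges over max(0,4-i-2)..min(7,4-i):
  i=0: j in [2,4] -> 3
  i=1: j in [1,3] -> 3
  i=2: j in [0,2] -> 3
  i=3: j in [0,1] -> 2
  i=4: j in [0,0] -> 1
H(4) = 3+3+3+2+1 = 12


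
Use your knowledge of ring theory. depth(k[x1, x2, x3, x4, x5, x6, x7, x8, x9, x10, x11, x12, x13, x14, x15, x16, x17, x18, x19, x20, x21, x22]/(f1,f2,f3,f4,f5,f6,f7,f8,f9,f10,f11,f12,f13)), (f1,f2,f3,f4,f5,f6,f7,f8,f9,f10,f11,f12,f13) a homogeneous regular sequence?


depth(R)=22
depth(R/I)=22-13=9


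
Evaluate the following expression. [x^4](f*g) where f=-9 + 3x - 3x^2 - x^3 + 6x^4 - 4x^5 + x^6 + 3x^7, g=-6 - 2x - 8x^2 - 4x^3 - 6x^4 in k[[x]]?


[x^4] = sum a_i*b_j, i+j=4
  -9*-6=54
  3*-4=-12
  -3*-8=24
  -1*-2=2
  6*-6=-36
Sum=32


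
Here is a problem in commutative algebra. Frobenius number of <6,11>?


gcd(6,11)=1 => F=ab-a-b=6*11-6-11=66-17=49


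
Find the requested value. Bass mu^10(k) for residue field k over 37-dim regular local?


C(n,i)=C(37,10)=348330136


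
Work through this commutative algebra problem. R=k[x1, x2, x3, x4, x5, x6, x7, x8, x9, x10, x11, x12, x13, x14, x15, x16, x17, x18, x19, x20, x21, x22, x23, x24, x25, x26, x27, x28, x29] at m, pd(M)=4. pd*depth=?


pd+depth=29
depth=29-4=25
pd*depth=4*25=100


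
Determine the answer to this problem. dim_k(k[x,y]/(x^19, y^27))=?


Basis: x^i*y^j, i<19, j<27
19*27=513


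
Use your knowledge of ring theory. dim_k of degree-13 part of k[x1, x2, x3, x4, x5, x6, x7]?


C(d+n-1,n-1)=C(19,6)=27132


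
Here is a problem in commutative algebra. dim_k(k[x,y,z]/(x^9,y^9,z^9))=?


Basis: x^iy^jz^k, i<9,j<9,k<9
9*9*9=729


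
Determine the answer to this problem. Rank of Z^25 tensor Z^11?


rank(M(x)N) = rank(M)*rank(N)
25*11 = 275


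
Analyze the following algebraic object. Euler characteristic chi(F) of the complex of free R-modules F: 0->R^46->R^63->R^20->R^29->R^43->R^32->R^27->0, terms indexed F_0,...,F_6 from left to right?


chi = sum (-1)^i * rank:
(-1)^0*46=46
(-1)^1*63=-63
(-1)^2*20=20
(-1)^3*29=-29
(-1)^4*43=43
(-1)^5*32=-32
(-1)^6*27=27
chi=12


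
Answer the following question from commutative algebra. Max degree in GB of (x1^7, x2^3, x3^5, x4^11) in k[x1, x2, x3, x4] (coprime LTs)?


Pure powers, coprime LTs => already GB.
Degrees: 7, 3, 5, 11
Max=11


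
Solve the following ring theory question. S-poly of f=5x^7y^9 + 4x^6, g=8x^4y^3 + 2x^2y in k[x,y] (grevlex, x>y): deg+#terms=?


LT(f)=5x^7y^9, LT(g)=8x^4y^3
lcm(LM)=x^7y^9
S(f,g) (scaled by 40 to clear denominators) = 8*f - 5x^3y^6*g = -10x^5y^7 + 32x^6
2 terms, deg 12.
12+2=14


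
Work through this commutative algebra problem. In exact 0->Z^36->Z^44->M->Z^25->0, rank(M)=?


Alt sum=0:
(-1)^0*36 + (-1)^1*44 + (-1)^2*? + (-1)^3*25=0
rank(M)=33


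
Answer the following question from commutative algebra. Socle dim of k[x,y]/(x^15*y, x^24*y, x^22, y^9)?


Socle = ann(m) = span of standard monomials u with x*u, y*u in I (staircase corners).
Redundant generators: x^24*y
Minimal generators: x^22, x^15*y, y^9
Corners: x^14y^8, x^21
Socle dim=2


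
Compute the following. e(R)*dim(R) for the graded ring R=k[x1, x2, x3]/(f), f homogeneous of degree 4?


e(R)=deg(f)=4, dim(R)=3-1=2
e*dim=4*2=8


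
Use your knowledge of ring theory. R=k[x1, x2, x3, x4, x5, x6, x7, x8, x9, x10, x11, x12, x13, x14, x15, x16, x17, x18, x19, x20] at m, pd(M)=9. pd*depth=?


pd+depth=20
depth=20-9=11
pd*depth=9*11=99


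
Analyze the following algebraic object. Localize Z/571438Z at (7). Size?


7-primary part: 571438=7^5*34
Size=7^5=16807


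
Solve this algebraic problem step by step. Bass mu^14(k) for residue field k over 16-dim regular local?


C(n,i)=C(16,14)=120


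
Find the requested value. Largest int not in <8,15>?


gcd(8,15)=1 => F=ab-a-b=8*15-8-15=120-23=97


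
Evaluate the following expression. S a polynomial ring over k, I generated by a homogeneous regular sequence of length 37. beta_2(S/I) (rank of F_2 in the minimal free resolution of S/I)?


Regular sequence => Koszul complex is the minimal free resolution.
Syz_1 minimally generated by Koszul relations f_i*e_j - f_j*e_i (i<j): mu(Syz_1) = beta_2 = C(m,2) = m(m-1)/2
m=37
37*36/2 = 666


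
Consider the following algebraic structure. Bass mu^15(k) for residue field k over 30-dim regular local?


C(n,i)=C(30,15)=155117520


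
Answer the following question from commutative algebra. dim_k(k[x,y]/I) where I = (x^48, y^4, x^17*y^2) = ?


k[x,y]/I, I = (x^48, y^4, x^17*y^2)
Rect: 48x4=192. Corner: (48-17)x(4-2)=62.
dim = 192-62 = 130


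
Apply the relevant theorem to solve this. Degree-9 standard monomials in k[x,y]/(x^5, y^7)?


k[x,y], I = (x^5, y^7), d = 9
Need i < 5 and d-i < 7.
Range: 3 <= i <= 4.
H(9) = 2


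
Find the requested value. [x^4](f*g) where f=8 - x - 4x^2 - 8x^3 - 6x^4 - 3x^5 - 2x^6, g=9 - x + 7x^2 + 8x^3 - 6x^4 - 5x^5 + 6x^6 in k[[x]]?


[x^4] = sum a_i*b_j, i+j=4
  8*-6=-48
  -1*8=-8
  -4*7=-28
  -8*-1=8
  -6*9=-54
Sum=-130


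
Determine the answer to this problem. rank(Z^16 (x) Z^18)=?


rank(M(x)N) = rank(M)*rank(N)
16*18 = 288


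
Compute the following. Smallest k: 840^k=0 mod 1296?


840^k mod 1296:
k=1: 840
k=2: 576
k=3: 432
k=4: 0
First zero at k = 4


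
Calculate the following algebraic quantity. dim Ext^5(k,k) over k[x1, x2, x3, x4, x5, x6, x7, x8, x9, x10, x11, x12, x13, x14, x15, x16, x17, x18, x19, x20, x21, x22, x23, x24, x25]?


C(n,i)=C(25,5)=53130


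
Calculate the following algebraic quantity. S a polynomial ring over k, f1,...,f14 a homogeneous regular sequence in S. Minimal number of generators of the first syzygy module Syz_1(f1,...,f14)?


Regular sequence => Koszul complex is the minimal free resolution.
Syz_1 minimally generated by Koszul relations f_i*e_j - f_j*e_i (i<j): mu(Syz_1) = beta_2 = C(m,2) = m(m-1)/2
m=14
14*13/2 = 91


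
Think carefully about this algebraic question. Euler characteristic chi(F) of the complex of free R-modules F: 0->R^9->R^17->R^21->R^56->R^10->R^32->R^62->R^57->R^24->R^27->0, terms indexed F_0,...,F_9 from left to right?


chi = sum (-1)^i * rank:
(-1)^0*9=9
(-1)^1*17=-17
(-1)^2*21=21
(-1)^3*56=-56
(-1)^4*10=10
(-1)^5*32=-32
(-1)^6*62=62
(-1)^7*57=-57
(-1)^8*24=24
(-1)^9*27=-27
chi=-63


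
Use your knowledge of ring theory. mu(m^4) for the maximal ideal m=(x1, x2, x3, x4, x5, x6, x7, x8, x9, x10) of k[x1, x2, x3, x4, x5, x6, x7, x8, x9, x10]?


Graded Nakayama: mu(m^d) = dim_k (m^d/m^(d+1)) = #degree-4 monomials in 10 vars
C(n+d-1,d)=C(13,4)=715


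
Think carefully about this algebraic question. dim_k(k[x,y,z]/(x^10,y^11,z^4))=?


Basis: x^iy^jz^k, i<10,j<11,k<4
10*11*4=440


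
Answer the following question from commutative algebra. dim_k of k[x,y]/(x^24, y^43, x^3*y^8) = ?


k[x,y]/I, I = (x^24, y^43, x^3*y^8)
Rect: 24x43=1032. Corner: (24-3)x(43-8)=735.
dim = 1032-735 = 297


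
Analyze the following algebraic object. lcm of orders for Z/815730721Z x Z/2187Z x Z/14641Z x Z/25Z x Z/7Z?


Exponent = lcm of the cyclic orders; pairwise coprime => product.
13^8*3^7*11^4*5^2*7^1=815730721*2187*14641*25*7=4570928108990968725


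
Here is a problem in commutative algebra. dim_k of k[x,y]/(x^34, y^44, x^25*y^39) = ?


k[x,y]/I, I = (x^34, y^44, x^25*y^39)
Rect: 34x44=1496. Corner: (34-25)x(44-39)=45.
dim = 1496-45 = 1451


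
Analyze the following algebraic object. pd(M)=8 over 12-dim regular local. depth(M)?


pd+depth=depth(R)=12
depth=12-8=4


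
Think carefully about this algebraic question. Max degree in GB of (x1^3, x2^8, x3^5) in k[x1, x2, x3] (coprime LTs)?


Pure powers, coprime LTs => already GB.
Degrees: 3, 8, 5
Max=8


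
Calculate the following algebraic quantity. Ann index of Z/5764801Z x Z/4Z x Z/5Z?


Exponent = lcm of the cyclic orders; pairwise coprime => product.
7^8*2^2*5^1=5764801*4*5=115296020


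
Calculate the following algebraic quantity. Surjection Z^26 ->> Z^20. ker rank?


rank(ker) = 26-20 = 6


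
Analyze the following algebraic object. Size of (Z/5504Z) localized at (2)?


2-primary part: 5504=2^7*43
Size=2^7=128


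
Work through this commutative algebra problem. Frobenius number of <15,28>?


gcd(15,28)=1 => F=ab-a-b=15*28-15-28=420-43=377


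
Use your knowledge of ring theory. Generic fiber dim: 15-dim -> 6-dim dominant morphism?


dim(fiber)=dim(X)-dim(Y)=15-6=9


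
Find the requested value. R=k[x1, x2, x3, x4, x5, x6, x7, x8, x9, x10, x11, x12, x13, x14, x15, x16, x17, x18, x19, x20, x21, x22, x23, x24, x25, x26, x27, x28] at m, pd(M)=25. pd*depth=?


pd+depth=28
depth=28-25=3
pd*depth=25*3=75


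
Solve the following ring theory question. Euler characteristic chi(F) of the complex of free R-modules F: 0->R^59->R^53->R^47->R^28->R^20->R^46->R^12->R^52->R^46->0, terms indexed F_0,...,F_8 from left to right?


chi = sum (-1)^i * rank:
(-1)^0*59=59
(-1)^1*53=-53
(-1)^2*47=47
(-1)^3*28=-28
(-1)^4*20=20
(-1)^5*46=-46
(-1)^6*12=12
(-1)^7*52=-52
(-1)^8*46=46
chi=5


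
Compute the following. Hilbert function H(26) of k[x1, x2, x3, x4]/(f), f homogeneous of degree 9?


C(29,3)-C(20,3)=3654-1140=2514


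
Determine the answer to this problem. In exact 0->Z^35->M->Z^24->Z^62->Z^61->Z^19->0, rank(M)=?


Alt sum=0:
(-1)^0*35 + (-1)^1*? + (-1)^2*24 + (-1)^3*62 + (-1)^4*61 + (-1)^5*19=0
rank(M)=39


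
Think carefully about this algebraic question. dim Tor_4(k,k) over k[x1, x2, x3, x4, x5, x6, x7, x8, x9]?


Koszul: C(n,i)=C(9,4)=126


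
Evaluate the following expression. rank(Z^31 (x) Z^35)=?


rank(M(x)N) = rank(M)*rank(N)
31*35 = 1085


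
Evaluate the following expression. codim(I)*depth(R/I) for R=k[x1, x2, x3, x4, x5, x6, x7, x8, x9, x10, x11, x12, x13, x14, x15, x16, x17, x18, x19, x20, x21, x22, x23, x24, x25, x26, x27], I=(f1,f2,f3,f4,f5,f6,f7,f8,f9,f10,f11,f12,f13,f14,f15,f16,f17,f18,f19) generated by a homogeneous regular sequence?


codim=19, depth=dim(R/I)=27-19=8
Product=19*8=152


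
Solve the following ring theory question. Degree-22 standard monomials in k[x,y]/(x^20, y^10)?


k[x,y], I = (x^20, y^10), d = 22
Need i < 20 and d-i < 10.
Range: 13 <= i <= 19.
H(22) = 7


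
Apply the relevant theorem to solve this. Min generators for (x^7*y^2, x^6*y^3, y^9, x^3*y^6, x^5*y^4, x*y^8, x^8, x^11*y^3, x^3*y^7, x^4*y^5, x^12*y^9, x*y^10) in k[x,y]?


Remove redundant (divisible by others).
x^12*y^9 redundant.
x^11*y^3 redundant.
x*y^10 redundant.
x^3*y^7 redundant.
Min: x^8, x^7*y^2, x^6*y^3, x^5*y^4, x^4*y^5, x^3*y^6, x*y^8, y^9
Count=8


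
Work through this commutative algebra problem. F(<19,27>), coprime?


gcd(19,27)=1 => F=ab-a-b=19*27-19-27=513-46=467


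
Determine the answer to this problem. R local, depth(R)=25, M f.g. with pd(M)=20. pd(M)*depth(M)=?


pd+depth=25
depth=25-20=5
pd*depth=20*5=100


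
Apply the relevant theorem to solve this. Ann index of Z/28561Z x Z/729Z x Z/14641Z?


Exponent = lcm of the cyclic orders; pairwise coprime => product.
13^4*3^6*11^4=28561*729*14641=304839807129


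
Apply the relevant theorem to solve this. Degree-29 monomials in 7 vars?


C(d+n-1,n-1)=C(35,6)=1623160


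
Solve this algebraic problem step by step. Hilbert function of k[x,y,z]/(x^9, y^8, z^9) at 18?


Need i<9, j<8, k<9 with i+j+k=18.
For each i, j ranges over max(0,18-i-8)..min(7,18-i):
  i=0: j in [10,7] -> 0
  i=1: j in [9,7] -> 0
  i=2: j in [8,7] -> 0
  i=3: j in [7,7] -> 1
  i=4: j in [6,7] -> 2
  i=5: j in [5,7] -> 3
  i=6: j in [4,7] -> 4
  i=7: j in [3,7] -> 5
  i=8: j in [2,7] -> 6
H(18) = 0+0+0+1+2+3+4+5+6 = 21


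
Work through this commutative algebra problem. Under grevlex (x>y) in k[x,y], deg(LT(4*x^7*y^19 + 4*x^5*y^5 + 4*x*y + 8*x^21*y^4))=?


LT: 4*x^7*y^19
deg_x=7, deg_y=19
Total=7+19=26


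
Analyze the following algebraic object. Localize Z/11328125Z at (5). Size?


5-primary part: 11328125=5^8*29
Size=5^8=390625


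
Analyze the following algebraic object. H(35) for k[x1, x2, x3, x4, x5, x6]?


C(d+n-1,n-1)=C(40,5)=658008


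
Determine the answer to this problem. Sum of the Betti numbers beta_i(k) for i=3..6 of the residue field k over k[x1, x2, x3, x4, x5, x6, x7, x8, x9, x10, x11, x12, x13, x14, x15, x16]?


Koszul resolution: beta_i(k)=C(n,i), n=16
C(16,3)=560, C(16,4)=1820, C(16,5)=4368, C(16,6)=8008
Sum=14756


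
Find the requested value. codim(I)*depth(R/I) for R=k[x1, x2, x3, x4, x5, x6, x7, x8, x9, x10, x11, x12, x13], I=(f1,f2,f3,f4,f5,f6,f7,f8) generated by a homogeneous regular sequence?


codim=8, depth=dim(R/I)=13-8=5
Product=8*5=40


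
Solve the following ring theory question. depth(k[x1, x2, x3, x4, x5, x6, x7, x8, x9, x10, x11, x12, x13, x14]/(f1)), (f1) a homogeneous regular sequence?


depth(R)=14
depth(R/I)=14-1=13


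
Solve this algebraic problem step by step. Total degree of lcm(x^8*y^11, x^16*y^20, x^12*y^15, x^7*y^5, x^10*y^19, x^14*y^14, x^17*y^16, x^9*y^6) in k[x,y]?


lcm = componentwise max:
x: max(8,16,12,7,10,14,17,9)=17
y: max(11,20,15,5,19,14,16,6)=20
Total=17+20=37


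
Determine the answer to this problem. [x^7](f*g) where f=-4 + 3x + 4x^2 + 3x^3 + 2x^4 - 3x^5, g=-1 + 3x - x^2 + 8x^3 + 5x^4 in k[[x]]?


[x^7] = sum a_i*b_j, i+j=7
  3*5=15
  2*8=16
  -3*-1=3
Sum=34


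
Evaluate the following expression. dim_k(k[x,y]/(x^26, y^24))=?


Basis: x^i*y^j, i<26, j<24
26*24=624


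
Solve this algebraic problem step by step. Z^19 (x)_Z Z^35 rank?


rank(M(x)N) = rank(M)*rank(N)
19*35 = 665


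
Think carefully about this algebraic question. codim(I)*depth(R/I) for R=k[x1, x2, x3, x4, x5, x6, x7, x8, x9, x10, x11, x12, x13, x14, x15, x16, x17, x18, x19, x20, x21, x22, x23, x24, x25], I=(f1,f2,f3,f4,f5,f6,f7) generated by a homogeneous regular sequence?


codim=7, depth=dim(R/I)=25-7=18
Product=7*18=126


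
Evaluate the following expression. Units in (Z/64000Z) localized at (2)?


Local ring = Z/512Z.
phi(512) = 2^8*(2-1) = 256


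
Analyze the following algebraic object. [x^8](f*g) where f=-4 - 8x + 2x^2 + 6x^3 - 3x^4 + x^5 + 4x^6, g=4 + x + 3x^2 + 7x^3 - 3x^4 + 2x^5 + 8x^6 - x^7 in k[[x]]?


[x^8] = sum a_i*b_j, i+j=8
  -8*-1=8
  2*8=16
  6*2=12
  -3*-3=9
  1*7=7
  4*3=12
Sum=64


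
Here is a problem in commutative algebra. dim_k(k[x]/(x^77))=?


Basis: 1,x,...,x^76
dim=77


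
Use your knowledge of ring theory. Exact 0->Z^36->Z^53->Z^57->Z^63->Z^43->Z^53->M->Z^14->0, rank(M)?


Alt sum=0:
(-1)^0*36 + (-1)^1*53 + (-1)^2*57 + (-1)^3*63 + (-1)^4*43 + (-1)^5*53 + (-1)^6*? + (-1)^7*14=0
rank(M)=47


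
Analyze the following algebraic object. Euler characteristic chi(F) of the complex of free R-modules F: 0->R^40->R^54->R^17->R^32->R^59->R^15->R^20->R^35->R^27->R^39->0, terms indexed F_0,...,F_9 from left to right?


chi = sum (-1)^i * rank:
(-1)^0*40=40
(-1)^1*54=-54
(-1)^2*17=17
(-1)^3*32=-32
(-1)^4*59=59
(-1)^5*15=-15
(-1)^6*20=20
(-1)^7*35=-35
(-1)^8*27=27
(-1)^9*39=-39
chi=-12


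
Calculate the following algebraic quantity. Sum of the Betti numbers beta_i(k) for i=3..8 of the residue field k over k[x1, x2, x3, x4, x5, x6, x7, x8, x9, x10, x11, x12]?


Koszul resolution: beta_i(k)=C(n,i), n=12
C(12,3)=220, C(12,4)=495, C(12,5)=792, C(12,6)=924, C(12,7)=792, C(12,8)=495
Sum=3718


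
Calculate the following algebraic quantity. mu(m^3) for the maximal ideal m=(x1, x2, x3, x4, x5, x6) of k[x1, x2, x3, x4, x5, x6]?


Graded Nakayama: mu(m^d) = dim_k (m^d/m^(d+1)) = #degree-3 monomials in 6 vars
C(n+d-1,d)=C(8,3)=56


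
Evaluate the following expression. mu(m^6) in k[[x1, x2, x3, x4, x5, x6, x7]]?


C(n+d-1,d)=C(12,6)=924


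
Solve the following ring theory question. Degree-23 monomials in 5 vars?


C(d+n-1,n-1)=C(27,4)=17550


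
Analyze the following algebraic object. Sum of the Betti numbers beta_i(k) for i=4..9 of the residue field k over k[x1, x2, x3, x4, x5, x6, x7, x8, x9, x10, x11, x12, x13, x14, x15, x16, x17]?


Koszul resolution: beta_i(k)=C(n,i), n=17
C(17,4)=2380, C(17,5)=6188, C(17,6)=12376, C(17,7)=19448, C(17,8)=24310, C(17,9)=24310
Sum=89012


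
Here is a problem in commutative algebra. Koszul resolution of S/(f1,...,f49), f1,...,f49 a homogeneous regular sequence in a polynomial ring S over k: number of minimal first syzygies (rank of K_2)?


Regular sequence => Koszul complex is the minimal free resolution.
Syz_1 minimally generated by Koszul relations f_i*e_j - f_j*e_i (i<j): mu(Syz_1) = beta_2 = C(m,2) = m(m-1)/2
m=49
49*48/2 = 1176


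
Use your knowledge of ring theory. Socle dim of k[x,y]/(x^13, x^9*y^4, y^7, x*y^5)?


Socle = ann(m) = span of standard monomials u with x*u, y*u in I (staircase corners).
Minimal generators: x^13, x^9*y^4, x*y^5, y^7
Corners: y^6, x^8y^4, x^12y^3
Socle dim=3


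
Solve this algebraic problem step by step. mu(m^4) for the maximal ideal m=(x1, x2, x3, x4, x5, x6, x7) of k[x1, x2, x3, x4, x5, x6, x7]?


Graded Nakayama: mu(m^d) = dim_k (m^d/m^(d+1)) = #degree-4 monomials in 7 vars
C(n+d-1,d)=C(10,4)=210


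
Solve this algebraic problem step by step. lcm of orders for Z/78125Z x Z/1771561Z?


Exponent = lcm of the cyclic orders; pairwise coprime => product.
5^7*11^6=78125*1771561=138403203125


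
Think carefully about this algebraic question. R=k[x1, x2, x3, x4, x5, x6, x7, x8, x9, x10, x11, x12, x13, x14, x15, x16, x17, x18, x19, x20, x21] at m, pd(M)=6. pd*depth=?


pd+depth=21
depth=21-6=15
pd*depth=6*15=90


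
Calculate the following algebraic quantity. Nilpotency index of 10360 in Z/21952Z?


10360^k mod 21952:
k=1: 10360
k=2: 6272
k=3: 0
First zero at k = 3


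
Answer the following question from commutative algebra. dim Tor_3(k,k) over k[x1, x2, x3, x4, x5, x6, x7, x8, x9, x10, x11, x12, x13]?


Koszul: C(n,i)=C(13,3)=286


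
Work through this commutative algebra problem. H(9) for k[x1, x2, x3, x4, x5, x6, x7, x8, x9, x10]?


C(d+n-1,n-1)=C(18,9)=48620


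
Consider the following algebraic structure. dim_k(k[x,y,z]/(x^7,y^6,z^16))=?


Basis: x^iy^jz^k, i<7,j<6,k<16
7*6*16=672


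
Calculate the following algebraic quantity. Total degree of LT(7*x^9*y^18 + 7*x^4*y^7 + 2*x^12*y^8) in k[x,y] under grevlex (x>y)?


LT: 7*x^9*y^18
deg_x=9, deg_y=18
Total=9+18=27


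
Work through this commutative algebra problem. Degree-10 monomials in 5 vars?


C(d+n-1,n-1)=C(14,4)=1001


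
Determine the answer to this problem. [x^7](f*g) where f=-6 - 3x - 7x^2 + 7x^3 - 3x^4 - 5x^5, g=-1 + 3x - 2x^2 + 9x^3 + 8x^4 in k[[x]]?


[x^7] = sum a_i*b_j, i+j=7
  7*8=56
  -3*9=-27
  -5*-2=10
Sum=39


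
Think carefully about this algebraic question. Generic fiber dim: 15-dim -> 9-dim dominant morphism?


dim(fiber)=dim(X)-dim(Y)=15-9=6


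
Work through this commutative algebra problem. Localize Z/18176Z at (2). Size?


2-primary part: 18176=2^8*71
Size=2^8=256


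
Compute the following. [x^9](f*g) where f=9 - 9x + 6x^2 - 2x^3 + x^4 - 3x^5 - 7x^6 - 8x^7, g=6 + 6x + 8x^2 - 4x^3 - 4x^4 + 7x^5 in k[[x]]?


[x^9] = sum a_i*b_j, i+j=9
  1*7=7
  -3*-4=12
  -7*-4=28
  -8*8=-64
Sum=-17


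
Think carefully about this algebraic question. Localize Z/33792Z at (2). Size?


2-primary part: 33792=2^10*33
Size=2^10=1024


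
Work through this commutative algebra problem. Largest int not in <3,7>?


gcd(3,7)=1 => F=ab-a-b=3*7-3-7=21-10=11


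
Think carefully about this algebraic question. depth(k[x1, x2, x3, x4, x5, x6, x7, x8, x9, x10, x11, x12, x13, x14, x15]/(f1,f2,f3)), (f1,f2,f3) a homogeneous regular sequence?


depth(R)=15
depth(R/I)=15-3=12


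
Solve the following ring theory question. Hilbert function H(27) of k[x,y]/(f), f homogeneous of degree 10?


H(t)=d for t>=d-1.
d=10, t=27
H(27)=10


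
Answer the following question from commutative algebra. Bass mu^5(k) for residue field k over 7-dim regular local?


C(n,i)=C(7,5)=21


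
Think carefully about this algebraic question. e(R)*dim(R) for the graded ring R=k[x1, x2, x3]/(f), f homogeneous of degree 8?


e(R)=deg(f)=8, dim(R)=3-1=2
e*dim=8*2=16


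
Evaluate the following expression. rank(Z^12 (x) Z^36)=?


rank(M(x)N) = rank(M)*rank(N)
12*36 = 432


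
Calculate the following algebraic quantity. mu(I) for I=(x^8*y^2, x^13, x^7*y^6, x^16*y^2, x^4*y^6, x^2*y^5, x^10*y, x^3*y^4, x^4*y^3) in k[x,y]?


Remove redundant (divisible by others).
x^4*y^6 redundant.
x^16*y^2 redundant.
x^7*y^6 redundant.
Min: x^13, x^10*y, x^8*y^2, x^4*y^3, x^3*y^4, x^2*y^5
Count=6


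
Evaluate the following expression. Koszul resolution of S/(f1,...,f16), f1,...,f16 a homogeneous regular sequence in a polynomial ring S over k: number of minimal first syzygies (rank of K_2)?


Regular sequence => Koszul complex is the minimal free resolution.
Syz_1 minimally generated by Koszul relations f_i*e_j - f_j*e_i (i<j): mu(Syz_1) = beta_2 = C(m,2) = m(m-1)/2
m=16
16*15/2 = 120


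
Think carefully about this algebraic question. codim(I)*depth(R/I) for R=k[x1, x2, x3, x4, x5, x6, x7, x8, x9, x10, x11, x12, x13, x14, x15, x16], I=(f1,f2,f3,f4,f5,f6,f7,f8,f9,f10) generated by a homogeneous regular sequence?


codim=10, depth=dim(R/I)=16-10=6
Product=10*6=60


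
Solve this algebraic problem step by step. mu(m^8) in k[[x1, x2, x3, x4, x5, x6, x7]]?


C(n+d-1,d)=C(14,8)=3003


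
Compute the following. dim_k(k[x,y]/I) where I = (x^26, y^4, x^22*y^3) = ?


k[x,y]/I, I = (x^26, y^4, x^22*y^3)
Rect: 26x4=104. Corner: (26-22)x(4-3)=4.
dim = 104-4 = 100


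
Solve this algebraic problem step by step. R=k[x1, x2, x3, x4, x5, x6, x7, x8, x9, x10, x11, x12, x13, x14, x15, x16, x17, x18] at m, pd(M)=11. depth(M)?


pd+depth=depth(R)=18
depth=18-11=7


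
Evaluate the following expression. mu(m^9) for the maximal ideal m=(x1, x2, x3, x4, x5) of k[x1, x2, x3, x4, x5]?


Graded Nakayama: mu(m^d) = dim_k (m^d/m^(d+1)) = #degree-9 monomials in 5 vars
C(n+d-1,d)=C(13,9)=715


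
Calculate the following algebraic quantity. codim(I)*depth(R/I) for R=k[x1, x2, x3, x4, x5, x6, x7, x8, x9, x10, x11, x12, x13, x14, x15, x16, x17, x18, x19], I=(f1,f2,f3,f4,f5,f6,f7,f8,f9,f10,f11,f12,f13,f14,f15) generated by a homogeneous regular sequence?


codim=15, depth=dim(R/I)=19-15=4
Product=15*4=60


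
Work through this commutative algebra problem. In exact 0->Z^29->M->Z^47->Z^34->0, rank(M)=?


Alt sum=0:
(-1)^0*29 + (-1)^1*? + (-1)^2*47 + (-1)^3*34=0
rank(M)=42


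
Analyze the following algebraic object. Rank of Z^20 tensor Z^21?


rank(M(x)N) = rank(M)*rank(N)
20*21 = 420


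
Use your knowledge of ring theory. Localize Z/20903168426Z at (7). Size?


7-primary part: 20903168426=7^10*74
Size=7^10=282475249


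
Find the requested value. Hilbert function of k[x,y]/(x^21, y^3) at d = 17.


k[x,y], I = (x^21, y^3), d = 17
Need i < 21 and d-i < 3.
Range: 15 <= i <= 17.
H(17) = 3


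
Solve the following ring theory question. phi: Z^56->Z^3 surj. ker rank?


rank(ker) = 56-3 = 53


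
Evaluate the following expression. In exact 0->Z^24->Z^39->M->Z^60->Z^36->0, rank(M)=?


Alt sum=0:
(-1)^0*24 + (-1)^1*39 + (-1)^2*? + (-1)^3*60 + (-1)^4*36=0
rank(M)=39


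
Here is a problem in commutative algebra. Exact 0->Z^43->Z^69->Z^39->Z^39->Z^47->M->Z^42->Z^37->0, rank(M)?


Alt sum=0:
(-1)^0*43 + (-1)^1*69 + (-1)^2*39 + (-1)^3*39 + (-1)^4*47 + (-1)^5*? + (-1)^6*42 + (-1)^7*37=0
rank(M)=26


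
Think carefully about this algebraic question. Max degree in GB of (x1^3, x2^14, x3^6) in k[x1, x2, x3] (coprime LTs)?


Pure powers, coprime LTs => already GB.
Degrees: 3, 14, 6
Max=14


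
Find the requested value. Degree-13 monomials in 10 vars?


C(d+n-1,n-1)=C(22,9)=497420


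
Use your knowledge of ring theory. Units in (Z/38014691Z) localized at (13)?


Local ring = Z/28561Z.
phi(28561) = 13^3*(13-1) = 26364


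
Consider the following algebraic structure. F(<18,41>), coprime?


gcd(18,41)=1 => F=ab-a-b=18*41-18-41=738-59=679


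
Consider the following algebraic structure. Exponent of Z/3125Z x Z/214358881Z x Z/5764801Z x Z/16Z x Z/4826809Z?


Exponent = lcm of the cyclic orders; pairwise coprime => product.
5^5*11^8*7^8*2^4*13^6=3125*214358881*5764801*16*4826809=298233152683448528996450000


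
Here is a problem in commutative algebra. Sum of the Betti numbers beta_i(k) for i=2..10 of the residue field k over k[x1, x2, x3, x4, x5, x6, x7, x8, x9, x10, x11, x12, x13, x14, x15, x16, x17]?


Koszul resolution: beta_i(k)=C(n,i), n=17
C(17,2)=136, C(17,3)=680, C(17,4)=2380, C(17,5)=6188, C(17,6)=12376, C(17,7)=19448, C(17,8)=24310, C(17,9)=24310, C(17,10)=19448
Sum=109276


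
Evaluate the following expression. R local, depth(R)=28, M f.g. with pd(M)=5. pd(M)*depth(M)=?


pd+depth=28
depth=28-5=23
pd*depth=5*23=115


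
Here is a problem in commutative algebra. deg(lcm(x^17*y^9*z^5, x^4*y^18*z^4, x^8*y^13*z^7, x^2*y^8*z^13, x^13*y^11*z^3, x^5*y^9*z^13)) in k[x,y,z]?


lcm = componentwise max:
x: max(17,4,8,2,13,5)=17
y: max(9,18,13,8,11,9)=18
z: max(5,4,7,13,3,13)=13
Total=17+18+13=48
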